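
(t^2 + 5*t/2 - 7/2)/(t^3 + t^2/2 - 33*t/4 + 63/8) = 4*(t - 1)/(4*t^2 - 12*t + 9)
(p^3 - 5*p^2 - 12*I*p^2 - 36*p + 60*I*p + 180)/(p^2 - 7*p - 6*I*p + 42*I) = (p^2 - p*(5 + 6*I) + 30*I)/(p - 7)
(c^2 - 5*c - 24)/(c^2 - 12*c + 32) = (c + 3)/(c - 4)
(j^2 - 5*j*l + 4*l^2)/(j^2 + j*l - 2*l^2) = (j - 4*l)/(j + 2*l)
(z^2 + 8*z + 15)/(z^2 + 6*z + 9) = (z + 5)/(z + 3)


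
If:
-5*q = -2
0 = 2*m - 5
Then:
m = 5/2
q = 2/5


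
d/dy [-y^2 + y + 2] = 1 - 2*y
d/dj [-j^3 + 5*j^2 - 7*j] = -3*j^2 + 10*j - 7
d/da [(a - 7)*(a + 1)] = 2*a - 6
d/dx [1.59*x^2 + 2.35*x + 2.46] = 3.18*x + 2.35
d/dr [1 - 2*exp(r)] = -2*exp(r)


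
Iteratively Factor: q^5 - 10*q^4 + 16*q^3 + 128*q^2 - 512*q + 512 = (q + 4)*(q^4 - 14*q^3 + 72*q^2 - 160*q + 128) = (q - 4)*(q + 4)*(q^3 - 10*q^2 + 32*q - 32) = (q - 4)^2*(q + 4)*(q^2 - 6*q + 8) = (q - 4)^2*(q - 2)*(q + 4)*(q - 4)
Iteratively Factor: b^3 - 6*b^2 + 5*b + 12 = (b - 3)*(b^2 - 3*b - 4) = (b - 4)*(b - 3)*(b + 1)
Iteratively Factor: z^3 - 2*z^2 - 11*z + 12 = (z - 1)*(z^2 - z - 12) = (z - 4)*(z - 1)*(z + 3)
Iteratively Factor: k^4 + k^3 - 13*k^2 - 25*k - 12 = (k - 4)*(k^3 + 5*k^2 + 7*k + 3) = (k - 4)*(k + 1)*(k^2 + 4*k + 3) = (k - 4)*(k + 1)*(k + 3)*(k + 1)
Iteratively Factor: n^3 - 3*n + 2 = (n + 2)*(n^2 - 2*n + 1) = (n - 1)*(n + 2)*(n - 1)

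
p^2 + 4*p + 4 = (p + 2)^2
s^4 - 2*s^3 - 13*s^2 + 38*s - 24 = (s - 3)*(s - 2)*(s - 1)*(s + 4)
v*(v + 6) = v^2 + 6*v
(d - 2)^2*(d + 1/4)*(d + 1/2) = d^4 - 13*d^3/4 + 9*d^2/8 + 5*d/2 + 1/2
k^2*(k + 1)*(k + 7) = k^4 + 8*k^3 + 7*k^2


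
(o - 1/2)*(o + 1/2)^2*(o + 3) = o^4 + 7*o^3/2 + 5*o^2/4 - 7*o/8 - 3/8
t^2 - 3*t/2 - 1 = (t - 2)*(t + 1/2)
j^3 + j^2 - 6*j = j*(j - 2)*(j + 3)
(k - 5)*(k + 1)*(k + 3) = k^3 - k^2 - 17*k - 15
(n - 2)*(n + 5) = n^2 + 3*n - 10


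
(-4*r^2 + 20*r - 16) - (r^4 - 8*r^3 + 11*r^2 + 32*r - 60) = -r^4 + 8*r^3 - 15*r^2 - 12*r + 44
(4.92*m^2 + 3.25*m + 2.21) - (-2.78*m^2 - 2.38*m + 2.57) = 7.7*m^2 + 5.63*m - 0.36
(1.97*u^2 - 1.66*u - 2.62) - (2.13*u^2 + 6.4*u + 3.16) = -0.16*u^2 - 8.06*u - 5.78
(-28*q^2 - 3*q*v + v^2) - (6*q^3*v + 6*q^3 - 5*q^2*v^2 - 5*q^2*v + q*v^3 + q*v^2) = -6*q^3*v - 6*q^3 + 5*q^2*v^2 + 5*q^2*v - 28*q^2 - q*v^3 - q*v^2 - 3*q*v + v^2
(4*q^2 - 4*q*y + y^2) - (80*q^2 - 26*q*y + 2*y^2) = -76*q^2 + 22*q*y - y^2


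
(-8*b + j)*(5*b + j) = -40*b^2 - 3*b*j + j^2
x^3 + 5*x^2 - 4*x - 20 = (x - 2)*(x + 2)*(x + 5)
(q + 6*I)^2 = q^2 + 12*I*q - 36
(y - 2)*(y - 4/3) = y^2 - 10*y/3 + 8/3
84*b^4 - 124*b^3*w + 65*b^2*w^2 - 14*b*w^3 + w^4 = (-7*b + w)*(-3*b + w)*(-2*b + w)^2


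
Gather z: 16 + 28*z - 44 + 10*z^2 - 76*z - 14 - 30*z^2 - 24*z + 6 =-20*z^2 - 72*z - 36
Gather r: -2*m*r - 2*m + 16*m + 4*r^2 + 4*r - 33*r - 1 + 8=14*m + 4*r^2 + r*(-2*m - 29) + 7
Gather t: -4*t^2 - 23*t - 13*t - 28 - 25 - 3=-4*t^2 - 36*t - 56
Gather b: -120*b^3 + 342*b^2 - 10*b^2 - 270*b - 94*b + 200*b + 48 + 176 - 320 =-120*b^3 + 332*b^2 - 164*b - 96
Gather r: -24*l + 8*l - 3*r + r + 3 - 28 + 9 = -16*l - 2*r - 16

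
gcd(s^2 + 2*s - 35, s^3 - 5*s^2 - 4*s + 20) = s - 5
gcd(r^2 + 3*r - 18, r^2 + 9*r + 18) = r + 6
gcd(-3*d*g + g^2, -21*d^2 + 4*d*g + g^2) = 3*d - g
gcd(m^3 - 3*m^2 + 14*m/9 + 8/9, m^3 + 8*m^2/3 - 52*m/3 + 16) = m^2 - 10*m/3 + 8/3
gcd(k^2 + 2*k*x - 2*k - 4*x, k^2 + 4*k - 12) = k - 2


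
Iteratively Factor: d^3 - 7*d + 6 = (d - 1)*(d^2 + d - 6) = (d - 1)*(d + 3)*(d - 2)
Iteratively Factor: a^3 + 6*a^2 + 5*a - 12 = (a - 1)*(a^2 + 7*a + 12) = (a - 1)*(a + 4)*(a + 3)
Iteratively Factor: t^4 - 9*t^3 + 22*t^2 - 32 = (t - 4)*(t^3 - 5*t^2 + 2*t + 8) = (t - 4)^2*(t^2 - t - 2) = (t - 4)^2*(t - 2)*(t + 1)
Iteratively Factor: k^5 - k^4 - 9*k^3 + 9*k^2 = (k + 3)*(k^4 - 4*k^3 + 3*k^2) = (k - 1)*(k + 3)*(k^3 - 3*k^2) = k*(k - 1)*(k + 3)*(k^2 - 3*k) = k*(k - 3)*(k - 1)*(k + 3)*(k)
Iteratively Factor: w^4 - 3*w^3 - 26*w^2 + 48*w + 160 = (w + 2)*(w^3 - 5*w^2 - 16*w + 80) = (w + 2)*(w + 4)*(w^2 - 9*w + 20) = (w - 4)*(w + 2)*(w + 4)*(w - 5)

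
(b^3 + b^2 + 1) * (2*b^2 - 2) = 2*b^5 + 2*b^4 - 2*b^3 - 2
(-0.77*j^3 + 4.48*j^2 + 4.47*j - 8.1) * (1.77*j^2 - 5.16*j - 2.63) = -1.3629*j^5 + 11.9028*j^4 - 13.1798*j^3 - 49.1846*j^2 + 30.0399*j + 21.303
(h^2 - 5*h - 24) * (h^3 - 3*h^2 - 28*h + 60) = h^5 - 8*h^4 - 37*h^3 + 272*h^2 + 372*h - 1440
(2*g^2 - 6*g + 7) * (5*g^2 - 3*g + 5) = 10*g^4 - 36*g^3 + 63*g^2 - 51*g + 35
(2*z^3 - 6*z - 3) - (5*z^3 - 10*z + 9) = -3*z^3 + 4*z - 12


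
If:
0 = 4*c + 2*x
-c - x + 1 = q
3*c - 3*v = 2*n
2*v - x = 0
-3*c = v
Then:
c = 0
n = 0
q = 1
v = 0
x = 0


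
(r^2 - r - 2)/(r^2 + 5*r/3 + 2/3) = 3*(r - 2)/(3*r + 2)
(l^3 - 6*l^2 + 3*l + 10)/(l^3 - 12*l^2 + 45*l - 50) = (l + 1)/(l - 5)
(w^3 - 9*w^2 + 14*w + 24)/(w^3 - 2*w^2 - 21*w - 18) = (w - 4)/(w + 3)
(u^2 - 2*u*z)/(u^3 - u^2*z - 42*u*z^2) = (-u + 2*z)/(-u^2 + u*z + 42*z^2)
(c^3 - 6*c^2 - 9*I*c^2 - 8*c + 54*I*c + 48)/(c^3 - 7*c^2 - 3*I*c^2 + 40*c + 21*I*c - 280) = (c^2 - c*(6 + I) + 6*I)/(c^2 + c*(-7 + 5*I) - 35*I)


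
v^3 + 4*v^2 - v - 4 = (v - 1)*(v + 1)*(v + 4)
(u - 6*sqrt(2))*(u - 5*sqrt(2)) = u^2 - 11*sqrt(2)*u + 60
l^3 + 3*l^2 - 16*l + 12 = (l - 2)*(l - 1)*(l + 6)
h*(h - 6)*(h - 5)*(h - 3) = h^4 - 14*h^3 + 63*h^2 - 90*h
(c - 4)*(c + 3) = c^2 - c - 12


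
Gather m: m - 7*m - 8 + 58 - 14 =36 - 6*m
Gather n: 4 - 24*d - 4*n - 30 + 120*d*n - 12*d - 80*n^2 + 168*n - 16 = -36*d - 80*n^2 + n*(120*d + 164) - 42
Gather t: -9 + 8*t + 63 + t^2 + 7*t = t^2 + 15*t + 54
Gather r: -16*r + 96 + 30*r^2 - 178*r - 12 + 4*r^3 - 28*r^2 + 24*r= 4*r^3 + 2*r^2 - 170*r + 84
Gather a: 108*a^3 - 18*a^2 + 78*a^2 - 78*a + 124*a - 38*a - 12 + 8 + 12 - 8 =108*a^3 + 60*a^2 + 8*a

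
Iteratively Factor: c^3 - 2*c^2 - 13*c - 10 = (c + 1)*(c^2 - 3*c - 10) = (c + 1)*(c + 2)*(c - 5)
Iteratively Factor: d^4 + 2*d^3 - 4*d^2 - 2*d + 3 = (d + 1)*(d^3 + d^2 - 5*d + 3) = (d - 1)*(d + 1)*(d^2 + 2*d - 3) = (d - 1)^2*(d + 1)*(d + 3)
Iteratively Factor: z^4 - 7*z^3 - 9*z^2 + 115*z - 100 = (z + 4)*(z^3 - 11*z^2 + 35*z - 25) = (z - 5)*(z + 4)*(z^2 - 6*z + 5) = (z - 5)*(z - 1)*(z + 4)*(z - 5)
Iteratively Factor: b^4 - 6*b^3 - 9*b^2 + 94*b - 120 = (b + 4)*(b^3 - 10*b^2 + 31*b - 30) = (b - 5)*(b + 4)*(b^2 - 5*b + 6) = (b - 5)*(b - 3)*(b + 4)*(b - 2)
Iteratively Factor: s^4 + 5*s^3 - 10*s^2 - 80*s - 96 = (s - 4)*(s^3 + 9*s^2 + 26*s + 24) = (s - 4)*(s + 3)*(s^2 + 6*s + 8) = (s - 4)*(s + 2)*(s + 3)*(s + 4)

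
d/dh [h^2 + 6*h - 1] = 2*h + 6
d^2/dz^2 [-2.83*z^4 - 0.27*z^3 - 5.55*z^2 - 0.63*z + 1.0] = -33.96*z^2 - 1.62*z - 11.1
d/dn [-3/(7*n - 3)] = 21/(7*n - 3)^2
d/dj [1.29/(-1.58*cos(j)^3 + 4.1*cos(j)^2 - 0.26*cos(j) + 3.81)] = (-6.1146*cos(j)^2 + 10.578*cos(j) - 0.3354)*sin(j)/(1.58*cos(j)^3 - 4.1*cos(j)^2 + 0.26*cos(j) - 3.81)^2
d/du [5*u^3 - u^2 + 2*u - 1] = 15*u^2 - 2*u + 2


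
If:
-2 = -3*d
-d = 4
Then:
No Solution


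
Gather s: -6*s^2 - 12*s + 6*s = -6*s^2 - 6*s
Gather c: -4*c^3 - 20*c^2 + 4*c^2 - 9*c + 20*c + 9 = -4*c^3 - 16*c^2 + 11*c + 9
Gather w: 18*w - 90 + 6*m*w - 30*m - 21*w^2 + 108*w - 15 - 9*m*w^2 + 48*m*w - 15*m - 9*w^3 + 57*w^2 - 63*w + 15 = -45*m - 9*w^3 + w^2*(36 - 9*m) + w*(54*m + 63) - 90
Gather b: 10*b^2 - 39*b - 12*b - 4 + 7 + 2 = 10*b^2 - 51*b + 5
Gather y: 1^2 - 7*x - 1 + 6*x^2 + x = 6*x^2 - 6*x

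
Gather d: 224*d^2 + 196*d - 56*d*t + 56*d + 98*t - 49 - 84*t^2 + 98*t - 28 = 224*d^2 + d*(252 - 56*t) - 84*t^2 + 196*t - 77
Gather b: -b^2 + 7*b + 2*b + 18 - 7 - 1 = -b^2 + 9*b + 10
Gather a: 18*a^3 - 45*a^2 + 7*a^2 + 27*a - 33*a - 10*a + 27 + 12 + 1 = 18*a^3 - 38*a^2 - 16*a + 40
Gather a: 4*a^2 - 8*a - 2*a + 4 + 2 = 4*a^2 - 10*a + 6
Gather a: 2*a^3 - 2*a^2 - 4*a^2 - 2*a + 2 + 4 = 2*a^3 - 6*a^2 - 2*a + 6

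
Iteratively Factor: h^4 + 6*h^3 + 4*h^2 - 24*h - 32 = (h + 2)*(h^3 + 4*h^2 - 4*h - 16) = (h + 2)*(h + 4)*(h^2 - 4) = (h + 2)^2*(h + 4)*(h - 2)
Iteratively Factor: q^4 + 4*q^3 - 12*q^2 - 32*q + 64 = (q + 4)*(q^3 - 12*q + 16) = (q - 2)*(q + 4)*(q^2 + 2*q - 8) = (q - 2)*(q + 4)^2*(q - 2)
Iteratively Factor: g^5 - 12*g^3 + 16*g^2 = (g)*(g^4 - 12*g^2 + 16*g) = g*(g + 4)*(g^3 - 4*g^2 + 4*g) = g^2*(g + 4)*(g^2 - 4*g + 4) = g^2*(g - 2)*(g + 4)*(g - 2)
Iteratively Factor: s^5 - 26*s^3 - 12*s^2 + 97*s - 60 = (s - 1)*(s^4 + s^3 - 25*s^2 - 37*s + 60) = (s - 1)*(s + 3)*(s^3 - 2*s^2 - 19*s + 20) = (s - 5)*(s - 1)*(s + 3)*(s^2 + 3*s - 4) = (s - 5)*(s - 1)*(s + 3)*(s + 4)*(s - 1)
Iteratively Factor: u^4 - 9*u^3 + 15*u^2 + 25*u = (u)*(u^3 - 9*u^2 + 15*u + 25) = u*(u - 5)*(u^2 - 4*u - 5) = u*(u - 5)^2*(u + 1)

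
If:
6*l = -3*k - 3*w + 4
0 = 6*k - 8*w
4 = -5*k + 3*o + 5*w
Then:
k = 4*w/3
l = 2/3 - 7*w/6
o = 5*w/9 + 4/3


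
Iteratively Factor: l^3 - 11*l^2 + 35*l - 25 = (l - 1)*(l^2 - 10*l + 25) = (l - 5)*(l - 1)*(l - 5)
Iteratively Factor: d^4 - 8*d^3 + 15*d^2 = (d - 5)*(d^3 - 3*d^2) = d*(d - 5)*(d^2 - 3*d) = d^2*(d - 5)*(d - 3)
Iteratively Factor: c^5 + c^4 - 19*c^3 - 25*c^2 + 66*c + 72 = (c + 3)*(c^4 - 2*c^3 - 13*c^2 + 14*c + 24) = (c - 2)*(c + 3)*(c^3 - 13*c - 12) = (c - 2)*(c + 1)*(c + 3)*(c^2 - c - 12) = (c - 4)*(c - 2)*(c + 1)*(c + 3)*(c + 3)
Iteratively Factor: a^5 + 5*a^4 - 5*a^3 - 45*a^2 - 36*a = (a + 3)*(a^4 + 2*a^3 - 11*a^2 - 12*a) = (a + 3)*(a + 4)*(a^3 - 2*a^2 - 3*a) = a*(a + 3)*(a + 4)*(a^2 - 2*a - 3) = a*(a - 3)*(a + 3)*(a + 4)*(a + 1)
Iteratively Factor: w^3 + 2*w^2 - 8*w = (w + 4)*(w^2 - 2*w) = w*(w + 4)*(w - 2)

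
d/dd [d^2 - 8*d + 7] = 2*d - 8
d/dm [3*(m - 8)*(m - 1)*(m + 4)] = 9*m^2 - 30*m - 84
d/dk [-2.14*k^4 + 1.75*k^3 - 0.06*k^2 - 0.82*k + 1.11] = -8.56*k^3 + 5.25*k^2 - 0.12*k - 0.82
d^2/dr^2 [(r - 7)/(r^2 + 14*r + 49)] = 2*(r - 35)/(r^4 + 28*r^3 + 294*r^2 + 1372*r + 2401)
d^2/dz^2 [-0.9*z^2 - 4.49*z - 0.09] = -1.80000000000000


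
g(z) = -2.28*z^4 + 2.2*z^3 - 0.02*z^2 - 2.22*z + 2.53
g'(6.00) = -1734.78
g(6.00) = -2491.19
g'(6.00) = -1734.78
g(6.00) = -2491.19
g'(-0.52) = 0.87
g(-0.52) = 3.20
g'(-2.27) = 138.56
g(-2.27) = -78.81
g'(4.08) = -511.92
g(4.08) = -489.24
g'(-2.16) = 120.57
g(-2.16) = -64.57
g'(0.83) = -2.92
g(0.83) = 0.85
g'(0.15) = -2.11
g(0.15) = 2.20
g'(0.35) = -1.82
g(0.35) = 1.81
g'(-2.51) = 183.68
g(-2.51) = -117.31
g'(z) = -9.12*z^3 + 6.6*z^2 - 0.04*z - 2.22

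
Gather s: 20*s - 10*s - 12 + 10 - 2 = 10*s - 4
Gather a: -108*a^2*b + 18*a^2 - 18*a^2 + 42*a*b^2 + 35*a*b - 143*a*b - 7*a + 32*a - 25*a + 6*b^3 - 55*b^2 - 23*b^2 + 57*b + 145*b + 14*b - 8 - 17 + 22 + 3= -108*a^2*b + a*(42*b^2 - 108*b) + 6*b^3 - 78*b^2 + 216*b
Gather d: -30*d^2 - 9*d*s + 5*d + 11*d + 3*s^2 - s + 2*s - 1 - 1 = -30*d^2 + d*(16 - 9*s) + 3*s^2 + s - 2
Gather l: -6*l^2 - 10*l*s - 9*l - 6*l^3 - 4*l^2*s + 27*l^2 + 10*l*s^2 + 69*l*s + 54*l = -6*l^3 + l^2*(21 - 4*s) + l*(10*s^2 + 59*s + 45)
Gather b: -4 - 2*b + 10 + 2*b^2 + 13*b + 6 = 2*b^2 + 11*b + 12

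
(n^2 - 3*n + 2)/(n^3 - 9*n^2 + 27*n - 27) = (n^2 - 3*n + 2)/(n^3 - 9*n^2 + 27*n - 27)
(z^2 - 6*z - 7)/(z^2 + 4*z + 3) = (z - 7)/(z + 3)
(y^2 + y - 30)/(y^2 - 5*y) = (y + 6)/y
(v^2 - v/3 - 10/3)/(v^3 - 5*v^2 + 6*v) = (v + 5/3)/(v*(v - 3))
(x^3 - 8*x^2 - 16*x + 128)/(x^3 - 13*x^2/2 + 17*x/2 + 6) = 2*(x^2 - 4*x - 32)/(2*x^2 - 5*x - 3)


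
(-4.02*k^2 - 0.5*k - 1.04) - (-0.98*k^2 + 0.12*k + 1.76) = -3.04*k^2 - 0.62*k - 2.8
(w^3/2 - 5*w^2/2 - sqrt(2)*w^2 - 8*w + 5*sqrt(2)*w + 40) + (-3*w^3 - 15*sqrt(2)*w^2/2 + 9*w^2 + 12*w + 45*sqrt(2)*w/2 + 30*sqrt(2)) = -5*w^3/2 - 17*sqrt(2)*w^2/2 + 13*w^2/2 + 4*w + 55*sqrt(2)*w/2 + 40 + 30*sqrt(2)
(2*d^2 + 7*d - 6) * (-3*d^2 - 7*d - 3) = -6*d^4 - 35*d^3 - 37*d^2 + 21*d + 18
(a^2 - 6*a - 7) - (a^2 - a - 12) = 5 - 5*a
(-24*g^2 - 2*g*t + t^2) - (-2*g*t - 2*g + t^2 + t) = -24*g^2 + 2*g - t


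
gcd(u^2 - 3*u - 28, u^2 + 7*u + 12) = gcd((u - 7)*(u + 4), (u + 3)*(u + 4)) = u + 4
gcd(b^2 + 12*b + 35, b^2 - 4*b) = 1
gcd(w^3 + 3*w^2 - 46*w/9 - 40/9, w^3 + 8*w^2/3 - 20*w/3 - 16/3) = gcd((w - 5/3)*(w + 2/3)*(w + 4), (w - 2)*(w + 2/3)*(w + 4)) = w^2 + 14*w/3 + 8/3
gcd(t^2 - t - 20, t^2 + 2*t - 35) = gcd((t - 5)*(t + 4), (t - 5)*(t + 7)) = t - 5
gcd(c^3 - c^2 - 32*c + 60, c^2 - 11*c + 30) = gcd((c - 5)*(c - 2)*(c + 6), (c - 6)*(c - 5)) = c - 5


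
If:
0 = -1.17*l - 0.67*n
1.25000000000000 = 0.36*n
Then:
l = -1.99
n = 3.47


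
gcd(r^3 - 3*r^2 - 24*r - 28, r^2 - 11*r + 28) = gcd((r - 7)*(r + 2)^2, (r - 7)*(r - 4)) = r - 7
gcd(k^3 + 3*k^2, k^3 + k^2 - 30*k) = k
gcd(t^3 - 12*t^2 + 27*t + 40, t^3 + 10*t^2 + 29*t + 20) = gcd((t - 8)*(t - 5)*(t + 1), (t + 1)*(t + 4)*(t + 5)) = t + 1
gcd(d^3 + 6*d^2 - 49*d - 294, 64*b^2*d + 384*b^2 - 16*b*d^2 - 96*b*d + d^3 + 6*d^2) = d + 6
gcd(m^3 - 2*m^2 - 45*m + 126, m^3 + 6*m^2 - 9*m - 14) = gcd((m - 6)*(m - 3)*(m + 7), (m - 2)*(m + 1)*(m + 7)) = m + 7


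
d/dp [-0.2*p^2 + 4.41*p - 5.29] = 4.41 - 0.4*p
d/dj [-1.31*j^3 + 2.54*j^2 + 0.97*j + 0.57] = -3.93*j^2 + 5.08*j + 0.97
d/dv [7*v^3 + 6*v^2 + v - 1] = 21*v^2 + 12*v + 1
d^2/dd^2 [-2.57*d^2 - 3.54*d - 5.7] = -5.14000000000000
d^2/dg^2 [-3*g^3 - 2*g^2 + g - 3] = -18*g - 4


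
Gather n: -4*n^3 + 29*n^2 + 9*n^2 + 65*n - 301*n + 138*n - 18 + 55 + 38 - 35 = -4*n^3 + 38*n^2 - 98*n + 40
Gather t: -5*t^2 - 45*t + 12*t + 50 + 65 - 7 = -5*t^2 - 33*t + 108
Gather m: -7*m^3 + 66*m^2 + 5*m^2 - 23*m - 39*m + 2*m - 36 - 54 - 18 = -7*m^3 + 71*m^2 - 60*m - 108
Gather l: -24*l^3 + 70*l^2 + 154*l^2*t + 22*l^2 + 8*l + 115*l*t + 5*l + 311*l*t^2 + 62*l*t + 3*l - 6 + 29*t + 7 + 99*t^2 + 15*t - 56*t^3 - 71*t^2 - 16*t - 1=-24*l^3 + l^2*(154*t + 92) + l*(311*t^2 + 177*t + 16) - 56*t^3 + 28*t^2 + 28*t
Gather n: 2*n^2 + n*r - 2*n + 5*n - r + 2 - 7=2*n^2 + n*(r + 3) - r - 5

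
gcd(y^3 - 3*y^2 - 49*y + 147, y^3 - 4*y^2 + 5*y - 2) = 1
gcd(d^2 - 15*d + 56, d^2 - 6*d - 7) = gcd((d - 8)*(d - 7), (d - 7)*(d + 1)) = d - 7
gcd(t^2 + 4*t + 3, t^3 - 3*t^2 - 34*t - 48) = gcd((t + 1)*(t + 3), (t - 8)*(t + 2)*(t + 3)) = t + 3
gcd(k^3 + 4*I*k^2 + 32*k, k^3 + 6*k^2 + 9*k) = k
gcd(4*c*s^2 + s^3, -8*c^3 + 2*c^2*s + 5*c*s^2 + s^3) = 4*c + s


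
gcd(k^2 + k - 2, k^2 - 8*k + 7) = k - 1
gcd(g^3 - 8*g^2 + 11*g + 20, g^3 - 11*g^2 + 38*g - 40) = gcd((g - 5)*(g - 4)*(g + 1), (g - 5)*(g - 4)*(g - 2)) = g^2 - 9*g + 20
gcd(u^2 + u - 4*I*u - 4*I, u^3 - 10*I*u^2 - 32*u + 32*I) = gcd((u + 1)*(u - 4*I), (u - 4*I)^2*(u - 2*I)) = u - 4*I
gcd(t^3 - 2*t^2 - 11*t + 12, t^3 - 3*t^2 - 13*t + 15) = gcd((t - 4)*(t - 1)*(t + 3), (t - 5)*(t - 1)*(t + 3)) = t^2 + 2*t - 3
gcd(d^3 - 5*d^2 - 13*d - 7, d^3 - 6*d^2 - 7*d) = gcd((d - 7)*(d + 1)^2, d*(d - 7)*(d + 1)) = d^2 - 6*d - 7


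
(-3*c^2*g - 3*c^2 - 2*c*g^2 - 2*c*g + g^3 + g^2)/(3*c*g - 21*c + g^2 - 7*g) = (-3*c^2*g - 3*c^2 - 2*c*g^2 - 2*c*g + g^3 + g^2)/(3*c*g - 21*c + g^2 - 7*g)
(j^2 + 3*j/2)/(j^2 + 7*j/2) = (2*j + 3)/(2*j + 7)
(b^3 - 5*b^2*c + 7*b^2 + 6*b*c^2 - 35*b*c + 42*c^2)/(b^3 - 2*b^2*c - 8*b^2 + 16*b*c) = (b^2 - 3*b*c + 7*b - 21*c)/(b*(b - 8))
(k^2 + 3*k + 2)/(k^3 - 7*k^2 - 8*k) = (k + 2)/(k*(k - 8))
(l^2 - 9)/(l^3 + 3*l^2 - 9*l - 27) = 1/(l + 3)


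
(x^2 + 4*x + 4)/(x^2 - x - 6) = (x + 2)/(x - 3)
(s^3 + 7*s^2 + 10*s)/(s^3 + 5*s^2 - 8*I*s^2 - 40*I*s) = (s + 2)/(s - 8*I)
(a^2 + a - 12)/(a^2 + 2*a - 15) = (a + 4)/(a + 5)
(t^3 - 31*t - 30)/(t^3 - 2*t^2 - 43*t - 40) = (t - 6)/(t - 8)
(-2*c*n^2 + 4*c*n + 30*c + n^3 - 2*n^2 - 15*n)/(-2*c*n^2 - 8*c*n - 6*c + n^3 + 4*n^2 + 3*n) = (n - 5)/(n + 1)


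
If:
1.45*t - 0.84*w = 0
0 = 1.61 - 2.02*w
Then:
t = 0.46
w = 0.80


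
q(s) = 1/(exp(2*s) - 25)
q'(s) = -2*exp(2*s)/(exp(2*s) - 25)^2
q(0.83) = -0.05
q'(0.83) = -0.03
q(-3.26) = -0.04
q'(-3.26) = -0.00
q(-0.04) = -0.04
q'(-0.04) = -0.00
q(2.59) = 0.01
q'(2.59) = -0.02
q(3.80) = 0.00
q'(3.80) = -0.00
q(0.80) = -0.05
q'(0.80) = -0.02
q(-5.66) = -0.04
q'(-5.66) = -0.00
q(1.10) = -0.06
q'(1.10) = -0.07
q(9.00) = 0.00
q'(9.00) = 0.00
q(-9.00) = -0.04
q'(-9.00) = 0.00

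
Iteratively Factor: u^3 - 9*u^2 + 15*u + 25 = (u - 5)*(u^2 - 4*u - 5) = (u - 5)*(u + 1)*(u - 5)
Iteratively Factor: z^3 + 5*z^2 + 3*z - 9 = (z + 3)*(z^2 + 2*z - 3) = (z + 3)^2*(z - 1)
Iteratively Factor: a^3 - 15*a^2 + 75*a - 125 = (a - 5)*(a^2 - 10*a + 25) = (a - 5)^2*(a - 5)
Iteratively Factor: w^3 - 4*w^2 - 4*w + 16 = (w - 4)*(w^2 - 4) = (w - 4)*(w + 2)*(w - 2)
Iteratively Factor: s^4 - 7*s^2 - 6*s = (s + 2)*(s^3 - 2*s^2 - 3*s) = (s - 3)*(s + 2)*(s^2 + s) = (s - 3)*(s + 1)*(s + 2)*(s)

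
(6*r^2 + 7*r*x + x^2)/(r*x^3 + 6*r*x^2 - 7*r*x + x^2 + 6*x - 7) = (6*r^2 + 7*r*x + x^2)/(r*x^3 + 6*r*x^2 - 7*r*x + x^2 + 6*x - 7)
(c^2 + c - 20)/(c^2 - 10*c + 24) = (c + 5)/(c - 6)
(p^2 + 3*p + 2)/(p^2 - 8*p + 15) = (p^2 + 3*p + 2)/(p^2 - 8*p + 15)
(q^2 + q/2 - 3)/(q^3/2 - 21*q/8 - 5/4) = 4*(2*q - 3)/(4*q^2 - 8*q - 5)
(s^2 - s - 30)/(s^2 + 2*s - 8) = (s^2 - s - 30)/(s^2 + 2*s - 8)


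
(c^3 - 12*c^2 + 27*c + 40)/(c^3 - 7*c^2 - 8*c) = (c - 5)/c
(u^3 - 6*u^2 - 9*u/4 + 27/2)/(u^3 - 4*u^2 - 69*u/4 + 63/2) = (2*u + 3)/(2*u + 7)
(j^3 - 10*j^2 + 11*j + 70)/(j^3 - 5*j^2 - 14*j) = (j - 5)/j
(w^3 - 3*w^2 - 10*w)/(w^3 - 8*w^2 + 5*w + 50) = w/(w - 5)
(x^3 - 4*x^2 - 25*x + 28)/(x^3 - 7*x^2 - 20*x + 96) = (x^2 - 8*x + 7)/(x^2 - 11*x + 24)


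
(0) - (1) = -1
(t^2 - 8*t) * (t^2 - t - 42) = t^4 - 9*t^3 - 34*t^2 + 336*t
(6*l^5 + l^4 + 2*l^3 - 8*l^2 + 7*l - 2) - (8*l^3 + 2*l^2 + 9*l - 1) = 6*l^5 + l^4 - 6*l^3 - 10*l^2 - 2*l - 1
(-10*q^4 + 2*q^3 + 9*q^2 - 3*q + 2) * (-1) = 10*q^4 - 2*q^3 - 9*q^2 + 3*q - 2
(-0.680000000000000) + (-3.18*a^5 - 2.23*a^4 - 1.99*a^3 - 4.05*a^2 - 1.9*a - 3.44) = -3.18*a^5 - 2.23*a^4 - 1.99*a^3 - 4.05*a^2 - 1.9*a - 4.12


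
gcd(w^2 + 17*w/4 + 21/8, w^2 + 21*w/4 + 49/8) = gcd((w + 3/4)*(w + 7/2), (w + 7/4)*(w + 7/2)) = w + 7/2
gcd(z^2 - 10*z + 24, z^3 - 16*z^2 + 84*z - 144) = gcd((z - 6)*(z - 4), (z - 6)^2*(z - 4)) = z^2 - 10*z + 24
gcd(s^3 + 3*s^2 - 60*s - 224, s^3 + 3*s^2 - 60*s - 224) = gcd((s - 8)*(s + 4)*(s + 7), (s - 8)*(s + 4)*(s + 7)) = s^3 + 3*s^2 - 60*s - 224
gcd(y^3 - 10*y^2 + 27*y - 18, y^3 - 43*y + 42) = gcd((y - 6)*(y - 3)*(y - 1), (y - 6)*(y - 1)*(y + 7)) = y^2 - 7*y + 6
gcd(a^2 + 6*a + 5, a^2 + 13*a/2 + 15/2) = a + 5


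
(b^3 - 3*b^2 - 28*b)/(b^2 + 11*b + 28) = b*(b - 7)/(b + 7)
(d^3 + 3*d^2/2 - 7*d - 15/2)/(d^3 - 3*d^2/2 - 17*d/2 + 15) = (d + 1)/(d - 2)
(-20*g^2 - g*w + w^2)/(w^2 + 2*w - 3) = (-20*g^2 - g*w + w^2)/(w^2 + 2*w - 3)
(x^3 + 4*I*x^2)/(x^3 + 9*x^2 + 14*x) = x*(x + 4*I)/(x^2 + 9*x + 14)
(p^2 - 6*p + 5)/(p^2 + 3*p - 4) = (p - 5)/(p + 4)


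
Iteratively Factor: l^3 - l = (l)*(l^2 - 1) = l*(l + 1)*(l - 1)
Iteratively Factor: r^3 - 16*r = (r - 4)*(r^2 + 4*r) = r*(r - 4)*(r + 4)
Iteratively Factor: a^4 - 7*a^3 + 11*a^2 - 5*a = (a - 5)*(a^3 - 2*a^2 + a) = (a - 5)*(a - 1)*(a^2 - a) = (a - 5)*(a - 1)^2*(a)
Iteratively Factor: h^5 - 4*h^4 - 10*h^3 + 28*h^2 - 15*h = (h - 1)*(h^4 - 3*h^3 - 13*h^2 + 15*h) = h*(h - 1)*(h^3 - 3*h^2 - 13*h + 15) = h*(h - 1)*(h + 3)*(h^2 - 6*h + 5) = h*(h - 1)^2*(h + 3)*(h - 5)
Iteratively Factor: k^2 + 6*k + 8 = (k + 4)*(k + 2)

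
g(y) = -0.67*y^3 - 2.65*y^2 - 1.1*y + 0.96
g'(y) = -2.01*y^2 - 5.3*y - 1.1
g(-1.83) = -1.80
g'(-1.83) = 1.87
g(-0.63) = 0.77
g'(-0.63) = 1.44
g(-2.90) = -1.80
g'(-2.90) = -2.63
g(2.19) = -21.20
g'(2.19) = -22.35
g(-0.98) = 0.12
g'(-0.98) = 2.16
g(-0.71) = 0.64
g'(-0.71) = 1.65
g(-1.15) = -0.26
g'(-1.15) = 2.34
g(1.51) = -9.05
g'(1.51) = -13.69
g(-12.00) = 790.32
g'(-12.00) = -226.94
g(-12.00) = 790.32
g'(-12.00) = -226.94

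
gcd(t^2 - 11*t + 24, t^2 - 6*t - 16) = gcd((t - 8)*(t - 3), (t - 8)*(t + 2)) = t - 8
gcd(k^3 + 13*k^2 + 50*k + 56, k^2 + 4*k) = k + 4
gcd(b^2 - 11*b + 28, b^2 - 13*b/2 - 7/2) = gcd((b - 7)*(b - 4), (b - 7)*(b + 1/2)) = b - 7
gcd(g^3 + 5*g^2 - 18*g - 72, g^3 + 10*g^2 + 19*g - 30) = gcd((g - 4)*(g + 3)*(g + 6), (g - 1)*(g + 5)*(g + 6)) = g + 6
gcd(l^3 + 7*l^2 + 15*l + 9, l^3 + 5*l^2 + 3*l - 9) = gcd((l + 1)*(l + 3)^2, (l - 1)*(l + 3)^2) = l^2 + 6*l + 9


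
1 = 1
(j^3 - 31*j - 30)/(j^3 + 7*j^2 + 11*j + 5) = (j - 6)/(j + 1)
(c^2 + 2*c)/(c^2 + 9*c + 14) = c/(c + 7)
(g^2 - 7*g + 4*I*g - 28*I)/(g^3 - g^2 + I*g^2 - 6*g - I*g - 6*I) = (g^2 + g*(-7 + 4*I) - 28*I)/(g^3 + g^2*(-1 + I) - g*(6 + I) - 6*I)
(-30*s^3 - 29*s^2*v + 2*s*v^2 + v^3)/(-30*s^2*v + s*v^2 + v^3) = (s + v)/v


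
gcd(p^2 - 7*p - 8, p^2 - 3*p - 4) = p + 1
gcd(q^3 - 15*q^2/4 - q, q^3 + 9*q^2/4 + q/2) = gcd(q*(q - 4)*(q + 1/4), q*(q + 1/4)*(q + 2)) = q^2 + q/4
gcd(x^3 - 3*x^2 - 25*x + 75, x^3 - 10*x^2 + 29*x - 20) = x - 5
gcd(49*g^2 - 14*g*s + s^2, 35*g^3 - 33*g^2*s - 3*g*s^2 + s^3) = -7*g + s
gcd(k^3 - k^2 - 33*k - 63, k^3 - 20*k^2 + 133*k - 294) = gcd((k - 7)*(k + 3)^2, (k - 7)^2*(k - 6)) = k - 7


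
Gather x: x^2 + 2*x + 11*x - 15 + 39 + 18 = x^2 + 13*x + 42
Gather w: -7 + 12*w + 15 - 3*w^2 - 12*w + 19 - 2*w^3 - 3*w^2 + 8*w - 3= -2*w^3 - 6*w^2 + 8*w + 24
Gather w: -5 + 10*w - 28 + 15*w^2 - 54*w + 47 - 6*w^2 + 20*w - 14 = 9*w^2 - 24*w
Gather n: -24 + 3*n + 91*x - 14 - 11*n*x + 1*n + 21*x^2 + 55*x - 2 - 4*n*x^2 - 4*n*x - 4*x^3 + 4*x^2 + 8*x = n*(-4*x^2 - 15*x + 4) - 4*x^3 + 25*x^2 + 154*x - 40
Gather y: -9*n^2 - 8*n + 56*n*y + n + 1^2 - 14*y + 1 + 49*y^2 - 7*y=-9*n^2 - 7*n + 49*y^2 + y*(56*n - 21) + 2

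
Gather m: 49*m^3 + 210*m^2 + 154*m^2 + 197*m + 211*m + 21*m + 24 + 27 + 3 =49*m^3 + 364*m^2 + 429*m + 54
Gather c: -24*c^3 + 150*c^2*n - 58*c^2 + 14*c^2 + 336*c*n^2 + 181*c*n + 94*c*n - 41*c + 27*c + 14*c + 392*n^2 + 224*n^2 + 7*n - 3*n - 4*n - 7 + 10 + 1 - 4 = -24*c^3 + c^2*(150*n - 44) + c*(336*n^2 + 275*n) + 616*n^2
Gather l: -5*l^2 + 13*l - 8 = -5*l^2 + 13*l - 8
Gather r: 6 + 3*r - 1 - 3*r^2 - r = -3*r^2 + 2*r + 5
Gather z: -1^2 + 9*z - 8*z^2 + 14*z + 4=-8*z^2 + 23*z + 3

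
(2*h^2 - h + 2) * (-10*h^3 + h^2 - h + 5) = -20*h^5 + 12*h^4 - 23*h^3 + 13*h^2 - 7*h + 10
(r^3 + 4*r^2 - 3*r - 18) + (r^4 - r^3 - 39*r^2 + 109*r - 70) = r^4 - 35*r^2 + 106*r - 88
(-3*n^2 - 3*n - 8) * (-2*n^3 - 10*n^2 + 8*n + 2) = 6*n^5 + 36*n^4 + 22*n^3 + 50*n^2 - 70*n - 16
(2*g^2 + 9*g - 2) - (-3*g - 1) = 2*g^2 + 12*g - 1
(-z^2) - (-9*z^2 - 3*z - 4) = 8*z^2 + 3*z + 4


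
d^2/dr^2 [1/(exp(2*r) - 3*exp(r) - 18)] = ((3 - 4*exp(r))*(-exp(2*r) + 3*exp(r) + 18) - 2*(2*exp(r) - 3)^2*exp(r))*exp(r)/(-exp(2*r) + 3*exp(r) + 18)^3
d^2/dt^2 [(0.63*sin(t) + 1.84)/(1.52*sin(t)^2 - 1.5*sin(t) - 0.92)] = (-1.455552*sin(t)^5 - 18.440944*sin(t)^4 + 10.210752*sin(t)^3 + 11.943992*sin(t)^2 - 17.87928*sin(t) + 11.687312)/(3.511808*sin(t)^6 - 10.3968*sin(t)^5 + 3.883296*sin(t)^4 + 9.2106*sin(t)^3 - 2.350416*sin(t)^2 - 3.8088*sin(t) - 0.778688)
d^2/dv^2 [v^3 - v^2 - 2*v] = 6*v - 2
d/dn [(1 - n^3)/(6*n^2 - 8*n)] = (-3*n^4 + 8*n^3 - 6*n + 4)/(2*n^2*(9*n^2 - 24*n + 16))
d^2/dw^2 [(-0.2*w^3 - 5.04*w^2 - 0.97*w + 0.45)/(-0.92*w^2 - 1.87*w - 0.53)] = (-7.105427357601e-15*w^4 - 14.495896*w^3 - 15.840984*w^2 - 7.145832*w - 1.799632)/(0.778688*w^6 + 4.748304*w^5 + 10.99722*w^4 + 12.010075*w^3 + 6.335355*w^2 + 1.575849*w + 0.148877)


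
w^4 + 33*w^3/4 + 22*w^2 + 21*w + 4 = (w + 1/4)*(w + 2)^2*(w + 4)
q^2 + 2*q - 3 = (q - 1)*(q + 3)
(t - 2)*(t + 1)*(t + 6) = t^3 + 5*t^2 - 8*t - 12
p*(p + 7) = p^2 + 7*p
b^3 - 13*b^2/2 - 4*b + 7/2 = (b - 7)*(b - 1/2)*(b + 1)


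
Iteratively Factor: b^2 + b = (b)*(b + 1)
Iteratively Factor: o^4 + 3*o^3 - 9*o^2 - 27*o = (o + 3)*(o^3 - 9*o) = (o + 3)^2*(o^2 - 3*o) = (o - 3)*(o + 3)^2*(o)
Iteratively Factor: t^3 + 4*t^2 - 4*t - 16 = (t + 4)*(t^2 - 4) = (t - 2)*(t + 4)*(t + 2)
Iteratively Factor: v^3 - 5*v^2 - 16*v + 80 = (v - 5)*(v^2 - 16) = (v - 5)*(v - 4)*(v + 4)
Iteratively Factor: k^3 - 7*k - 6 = (k - 3)*(k^2 + 3*k + 2) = (k - 3)*(k + 1)*(k + 2)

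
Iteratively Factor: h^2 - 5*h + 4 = (h - 4)*(h - 1)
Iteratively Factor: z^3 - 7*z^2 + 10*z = (z - 5)*(z^2 - 2*z) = z*(z - 5)*(z - 2)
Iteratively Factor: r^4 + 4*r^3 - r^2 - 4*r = (r)*(r^3 + 4*r^2 - r - 4) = r*(r + 1)*(r^2 + 3*r - 4) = r*(r - 1)*(r + 1)*(r + 4)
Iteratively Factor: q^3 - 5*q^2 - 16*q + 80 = (q - 4)*(q^2 - q - 20) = (q - 4)*(q + 4)*(q - 5)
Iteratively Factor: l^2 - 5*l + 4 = (l - 4)*(l - 1)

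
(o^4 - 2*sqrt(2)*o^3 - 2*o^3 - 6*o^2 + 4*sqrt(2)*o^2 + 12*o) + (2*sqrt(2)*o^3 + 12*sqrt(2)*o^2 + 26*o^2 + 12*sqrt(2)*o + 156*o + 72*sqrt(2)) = o^4 - 2*o^3 + 20*o^2 + 16*sqrt(2)*o^2 + 12*sqrt(2)*o + 168*o + 72*sqrt(2)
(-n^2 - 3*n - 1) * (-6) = 6*n^2 + 18*n + 6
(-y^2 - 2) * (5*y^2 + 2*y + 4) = -5*y^4 - 2*y^3 - 14*y^2 - 4*y - 8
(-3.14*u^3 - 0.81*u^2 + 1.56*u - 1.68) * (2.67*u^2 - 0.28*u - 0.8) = -8.3838*u^5 - 1.2835*u^4 + 6.904*u^3 - 4.2744*u^2 - 0.7776*u + 1.344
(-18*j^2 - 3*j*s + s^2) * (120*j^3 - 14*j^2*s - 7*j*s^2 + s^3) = -2160*j^5 - 108*j^4*s + 288*j^3*s^2 - 11*j^2*s^3 - 10*j*s^4 + s^5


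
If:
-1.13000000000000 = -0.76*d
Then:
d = 1.49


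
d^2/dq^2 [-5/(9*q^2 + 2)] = 90*(2 - 27*q^2)/(9*q^2 + 2)^3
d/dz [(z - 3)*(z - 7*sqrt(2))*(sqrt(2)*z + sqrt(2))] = 3*sqrt(2)*z^2 - 28*z - 4*sqrt(2)*z - 3*sqrt(2) + 28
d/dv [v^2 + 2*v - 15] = 2*v + 2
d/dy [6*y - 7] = 6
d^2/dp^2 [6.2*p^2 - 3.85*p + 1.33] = 12.4000000000000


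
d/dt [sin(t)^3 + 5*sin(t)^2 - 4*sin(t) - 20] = (3*sin(t)^2 + 10*sin(t) - 4)*cos(t)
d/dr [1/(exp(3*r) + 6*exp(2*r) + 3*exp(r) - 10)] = 3*(-exp(2*r) - 4*exp(r) - 1)*exp(r)/(exp(3*r) + 6*exp(2*r) + 3*exp(r) - 10)^2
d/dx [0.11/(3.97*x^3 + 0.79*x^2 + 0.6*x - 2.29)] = (-1.3101*x^2 - 0.1738*x - 0.066)/(3.97*x^3 + 0.79*x^2 + 0.6*x - 2.29)^2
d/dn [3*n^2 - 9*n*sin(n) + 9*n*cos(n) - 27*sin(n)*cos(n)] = -9*sqrt(2)*n*sin(n + pi/4) + 6*n - 27*cos(2*n) + 9*sqrt(2)*cos(n + pi/4)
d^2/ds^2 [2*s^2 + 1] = 4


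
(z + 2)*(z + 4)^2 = z^3 + 10*z^2 + 32*z + 32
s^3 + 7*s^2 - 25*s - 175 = (s - 5)*(s + 5)*(s + 7)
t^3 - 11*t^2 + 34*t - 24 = (t - 6)*(t - 4)*(t - 1)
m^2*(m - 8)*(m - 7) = m^4 - 15*m^3 + 56*m^2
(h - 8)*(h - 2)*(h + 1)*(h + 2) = h^4 - 7*h^3 - 12*h^2 + 28*h + 32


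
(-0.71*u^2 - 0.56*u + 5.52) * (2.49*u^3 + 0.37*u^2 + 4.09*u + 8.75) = -1.7679*u^5 - 1.6571*u^4 + 10.6337*u^3 - 6.4605*u^2 + 17.6768*u + 48.3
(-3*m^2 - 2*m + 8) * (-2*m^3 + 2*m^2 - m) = 6*m^5 - 2*m^4 - 17*m^3 + 18*m^2 - 8*m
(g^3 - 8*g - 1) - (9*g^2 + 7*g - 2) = g^3 - 9*g^2 - 15*g + 1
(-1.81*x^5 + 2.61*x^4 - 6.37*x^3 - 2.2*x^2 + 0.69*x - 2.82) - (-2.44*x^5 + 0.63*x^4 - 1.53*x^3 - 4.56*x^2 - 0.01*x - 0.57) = 0.63*x^5 + 1.98*x^4 - 4.84*x^3 + 2.36*x^2 + 0.7*x - 2.25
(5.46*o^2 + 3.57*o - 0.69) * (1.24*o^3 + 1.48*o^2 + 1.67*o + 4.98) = 6.7704*o^5 + 12.5076*o^4 + 13.5462*o^3 + 32.1315*o^2 + 16.6263*o - 3.4362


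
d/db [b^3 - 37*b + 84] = 3*b^2 - 37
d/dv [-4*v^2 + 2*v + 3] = 2 - 8*v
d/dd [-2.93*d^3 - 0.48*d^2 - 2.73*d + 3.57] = -8.79*d^2 - 0.96*d - 2.73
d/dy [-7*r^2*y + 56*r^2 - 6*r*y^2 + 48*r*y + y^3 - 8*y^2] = -7*r^2 - 12*r*y + 48*r + 3*y^2 - 16*y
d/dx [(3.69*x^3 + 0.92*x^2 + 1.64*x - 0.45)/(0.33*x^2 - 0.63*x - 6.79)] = (1.2177*x^4 - 4.6494*x^3 - 76.2861*x^2 - 12.1966*x - 11.4191)/(0.1089*x^4 - 0.4158*x^3 - 4.0845*x^2 + 8.5554*x + 46.1041)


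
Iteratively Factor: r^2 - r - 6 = (r - 3)*(r + 2)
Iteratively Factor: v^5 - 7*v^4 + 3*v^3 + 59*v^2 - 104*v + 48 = (v - 4)*(v^4 - 3*v^3 - 9*v^2 + 23*v - 12) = (v - 4)*(v - 1)*(v^3 - 2*v^2 - 11*v + 12) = (v - 4)*(v - 1)^2*(v^2 - v - 12) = (v - 4)*(v - 1)^2*(v + 3)*(v - 4)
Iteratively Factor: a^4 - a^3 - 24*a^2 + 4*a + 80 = (a - 2)*(a^3 + a^2 - 22*a - 40) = (a - 2)*(a + 4)*(a^2 - 3*a - 10) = (a - 5)*(a - 2)*(a + 4)*(a + 2)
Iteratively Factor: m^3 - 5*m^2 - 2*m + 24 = (m - 4)*(m^2 - m - 6) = (m - 4)*(m - 3)*(m + 2)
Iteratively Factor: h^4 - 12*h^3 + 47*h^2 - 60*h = (h - 4)*(h^3 - 8*h^2 + 15*h) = h*(h - 4)*(h^2 - 8*h + 15) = h*(h - 4)*(h - 3)*(h - 5)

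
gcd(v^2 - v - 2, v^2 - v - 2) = v^2 - v - 2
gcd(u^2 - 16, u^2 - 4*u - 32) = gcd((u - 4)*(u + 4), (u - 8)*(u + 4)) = u + 4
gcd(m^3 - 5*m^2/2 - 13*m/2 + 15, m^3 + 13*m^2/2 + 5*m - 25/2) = m + 5/2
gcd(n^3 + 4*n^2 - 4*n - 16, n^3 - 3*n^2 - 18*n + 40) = n^2 + 2*n - 8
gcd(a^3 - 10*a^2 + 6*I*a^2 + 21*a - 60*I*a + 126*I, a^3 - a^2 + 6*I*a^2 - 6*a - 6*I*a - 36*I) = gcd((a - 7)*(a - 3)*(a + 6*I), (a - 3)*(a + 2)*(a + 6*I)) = a^2 + a*(-3 + 6*I) - 18*I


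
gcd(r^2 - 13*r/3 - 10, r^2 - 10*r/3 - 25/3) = r + 5/3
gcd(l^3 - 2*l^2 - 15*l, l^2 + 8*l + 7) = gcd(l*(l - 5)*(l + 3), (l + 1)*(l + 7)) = 1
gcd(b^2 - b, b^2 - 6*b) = b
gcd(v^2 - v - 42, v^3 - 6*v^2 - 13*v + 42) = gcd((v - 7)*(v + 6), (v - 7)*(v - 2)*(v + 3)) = v - 7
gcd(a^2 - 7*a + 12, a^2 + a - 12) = a - 3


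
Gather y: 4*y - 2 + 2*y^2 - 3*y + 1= 2*y^2 + y - 1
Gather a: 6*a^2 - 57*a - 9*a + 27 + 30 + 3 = 6*a^2 - 66*a + 60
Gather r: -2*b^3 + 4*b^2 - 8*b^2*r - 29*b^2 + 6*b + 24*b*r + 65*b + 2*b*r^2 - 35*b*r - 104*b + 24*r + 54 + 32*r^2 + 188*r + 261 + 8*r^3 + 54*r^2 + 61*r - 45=-2*b^3 - 25*b^2 - 33*b + 8*r^3 + r^2*(2*b + 86) + r*(-8*b^2 - 11*b + 273) + 270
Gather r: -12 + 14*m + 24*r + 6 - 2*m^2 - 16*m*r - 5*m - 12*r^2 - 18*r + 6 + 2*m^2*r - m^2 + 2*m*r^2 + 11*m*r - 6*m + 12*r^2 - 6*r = -3*m^2 + 2*m*r^2 + 3*m + r*(2*m^2 - 5*m)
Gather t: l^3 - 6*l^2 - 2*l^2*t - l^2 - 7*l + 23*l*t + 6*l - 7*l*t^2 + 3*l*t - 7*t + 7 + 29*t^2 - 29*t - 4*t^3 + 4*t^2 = l^3 - 7*l^2 - l - 4*t^3 + t^2*(33 - 7*l) + t*(-2*l^2 + 26*l - 36) + 7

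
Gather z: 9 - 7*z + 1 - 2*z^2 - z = -2*z^2 - 8*z + 10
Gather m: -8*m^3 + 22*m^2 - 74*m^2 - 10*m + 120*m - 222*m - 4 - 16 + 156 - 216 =-8*m^3 - 52*m^2 - 112*m - 80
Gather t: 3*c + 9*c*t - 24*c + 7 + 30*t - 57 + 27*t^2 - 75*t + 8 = -21*c + 27*t^2 + t*(9*c - 45) - 42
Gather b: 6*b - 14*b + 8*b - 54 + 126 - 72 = 0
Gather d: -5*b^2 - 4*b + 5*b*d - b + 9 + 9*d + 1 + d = -5*b^2 - 5*b + d*(5*b + 10) + 10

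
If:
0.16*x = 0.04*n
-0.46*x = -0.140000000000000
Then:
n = 1.22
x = 0.30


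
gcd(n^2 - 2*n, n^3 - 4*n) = n^2 - 2*n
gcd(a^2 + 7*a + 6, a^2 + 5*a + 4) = a + 1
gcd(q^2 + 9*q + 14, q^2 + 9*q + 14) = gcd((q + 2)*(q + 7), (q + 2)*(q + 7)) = q^2 + 9*q + 14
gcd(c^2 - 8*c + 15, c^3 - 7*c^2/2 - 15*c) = 1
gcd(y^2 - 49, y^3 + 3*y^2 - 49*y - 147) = y^2 - 49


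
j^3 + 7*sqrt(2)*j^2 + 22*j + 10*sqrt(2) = (j + sqrt(2))^2*(j + 5*sqrt(2))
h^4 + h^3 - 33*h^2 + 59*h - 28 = (h - 4)*(h - 1)^2*(h + 7)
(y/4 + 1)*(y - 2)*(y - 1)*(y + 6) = y^4/4 + 7*y^3/4 - y^2 - 13*y + 12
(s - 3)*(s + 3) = s^2 - 9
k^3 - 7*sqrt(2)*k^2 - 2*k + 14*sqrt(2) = (k - 7*sqrt(2))*(k - sqrt(2))*(k + sqrt(2))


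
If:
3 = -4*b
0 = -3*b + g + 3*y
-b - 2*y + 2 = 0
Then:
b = -3/4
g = -51/8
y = 11/8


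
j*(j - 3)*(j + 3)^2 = j^4 + 3*j^3 - 9*j^2 - 27*j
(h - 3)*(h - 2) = h^2 - 5*h + 6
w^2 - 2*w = w*(w - 2)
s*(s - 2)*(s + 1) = s^3 - s^2 - 2*s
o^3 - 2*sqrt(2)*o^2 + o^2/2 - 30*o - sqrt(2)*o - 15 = (o + 1/2)*(o - 5*sqrt(2))*(o + 3*sqrt(2))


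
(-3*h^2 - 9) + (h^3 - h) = h^3 - 3*h^2 - h - 9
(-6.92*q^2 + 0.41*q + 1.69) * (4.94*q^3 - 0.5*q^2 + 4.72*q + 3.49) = -34.1848*q^5 + 5.4854*q^4 - 24.5188*q^3 - 23.0606*q^2 + 9.4077*q + 5.8981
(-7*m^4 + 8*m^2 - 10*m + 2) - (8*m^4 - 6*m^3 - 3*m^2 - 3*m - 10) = -15*m^4 + 6*m^3 + 11*m^2 - 7*m + 12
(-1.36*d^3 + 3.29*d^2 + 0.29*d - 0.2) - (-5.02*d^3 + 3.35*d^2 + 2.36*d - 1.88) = 3.66*d^3 - 0.0600000000000001*d^2 - 2.07*d + 1.68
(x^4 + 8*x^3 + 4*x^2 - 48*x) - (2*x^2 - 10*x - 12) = x^4 + 8*x^3 + 2*x^2 - 38*x + 12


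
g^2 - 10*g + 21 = (g - 7)*(g - 3)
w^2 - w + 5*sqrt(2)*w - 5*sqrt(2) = (w - 1)*(w + 5*sqrt(2))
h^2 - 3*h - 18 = (h - 6)*(h + 3)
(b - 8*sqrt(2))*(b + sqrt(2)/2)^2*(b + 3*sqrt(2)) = b^4 - 4*sqrt(2)*b^3 - 115*b^2/2 - 101*sqrt(2)*b/2 - 24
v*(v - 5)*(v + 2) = v^3 - 3*v^2 - 10*v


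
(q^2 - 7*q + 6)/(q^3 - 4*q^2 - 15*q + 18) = 1/(q + 3)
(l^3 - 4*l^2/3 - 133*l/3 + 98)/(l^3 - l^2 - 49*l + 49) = (l^2 - 25*l/3 + 14)/(l^2 - 8*l + 7)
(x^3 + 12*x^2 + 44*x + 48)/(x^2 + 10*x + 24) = x + 2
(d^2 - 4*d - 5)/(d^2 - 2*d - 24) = (-d^2 + 4*d + 5)/(-d^2 + 2*d + 24)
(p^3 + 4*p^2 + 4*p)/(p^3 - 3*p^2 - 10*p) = (p + 2)/(p - 5)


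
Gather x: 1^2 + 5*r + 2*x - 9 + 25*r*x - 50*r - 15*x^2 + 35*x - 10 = -45*r - 15*x^2 + x*(25*r + 37) - 18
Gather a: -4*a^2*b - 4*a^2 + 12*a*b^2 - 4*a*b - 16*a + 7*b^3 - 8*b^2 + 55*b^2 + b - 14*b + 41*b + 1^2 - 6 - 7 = a^2*(-4*b - 4) + a*(12*b^2 - 4*b - 16) + 7*b^3 + 47*b^2 + 28*b - 12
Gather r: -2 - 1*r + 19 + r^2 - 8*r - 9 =r^2 - 9*r + 8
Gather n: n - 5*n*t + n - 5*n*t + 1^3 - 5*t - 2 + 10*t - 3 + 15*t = n*(2 - 10*t) + 20*t - 4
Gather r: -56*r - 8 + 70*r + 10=14*r + 2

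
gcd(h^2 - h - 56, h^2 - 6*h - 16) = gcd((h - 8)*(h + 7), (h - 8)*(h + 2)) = h - 8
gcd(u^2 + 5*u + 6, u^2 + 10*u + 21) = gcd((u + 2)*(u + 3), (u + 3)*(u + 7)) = u + 3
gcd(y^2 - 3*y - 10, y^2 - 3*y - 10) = y^2 - 3*y - 10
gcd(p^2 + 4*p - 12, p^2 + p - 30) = p + 6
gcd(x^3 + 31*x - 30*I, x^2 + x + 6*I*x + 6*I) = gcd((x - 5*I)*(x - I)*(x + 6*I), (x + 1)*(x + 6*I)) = x + 6*I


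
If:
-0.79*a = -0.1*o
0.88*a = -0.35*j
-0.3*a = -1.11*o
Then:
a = 0.00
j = 0.00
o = 0.00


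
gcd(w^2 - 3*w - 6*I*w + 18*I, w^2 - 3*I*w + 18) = w - 6*I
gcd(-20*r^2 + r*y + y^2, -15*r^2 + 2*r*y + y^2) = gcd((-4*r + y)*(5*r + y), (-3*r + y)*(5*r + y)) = 5*r + y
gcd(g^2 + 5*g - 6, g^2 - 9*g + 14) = 1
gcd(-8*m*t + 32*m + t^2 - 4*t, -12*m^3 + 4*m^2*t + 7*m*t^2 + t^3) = 1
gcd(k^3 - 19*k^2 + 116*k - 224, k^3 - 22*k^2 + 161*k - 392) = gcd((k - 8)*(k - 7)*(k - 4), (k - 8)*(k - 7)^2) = k^2 - 15*k + 56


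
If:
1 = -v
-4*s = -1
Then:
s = 1/4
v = -1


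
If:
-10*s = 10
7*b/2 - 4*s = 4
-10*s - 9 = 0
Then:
No Solution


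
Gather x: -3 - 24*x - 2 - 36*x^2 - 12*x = -36*x^2 - 36*x - 5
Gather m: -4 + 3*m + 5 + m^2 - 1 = m^2 + 3*m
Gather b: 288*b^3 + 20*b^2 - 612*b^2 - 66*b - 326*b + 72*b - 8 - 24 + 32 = 288*b^3 - 592*b^2 - 320*b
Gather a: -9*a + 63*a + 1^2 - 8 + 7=54*a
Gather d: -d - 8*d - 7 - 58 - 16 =-9*d - 81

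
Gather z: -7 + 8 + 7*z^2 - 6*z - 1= 7*z^2 - 6*z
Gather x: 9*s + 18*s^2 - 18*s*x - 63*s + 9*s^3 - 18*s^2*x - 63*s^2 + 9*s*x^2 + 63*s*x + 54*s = 9*s^3 - 45*s^2 + 9*s*x^2 + x*(-18*s^2 + 45*s)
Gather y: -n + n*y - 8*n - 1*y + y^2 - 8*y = -9*n + y^2 + y*(n - 9)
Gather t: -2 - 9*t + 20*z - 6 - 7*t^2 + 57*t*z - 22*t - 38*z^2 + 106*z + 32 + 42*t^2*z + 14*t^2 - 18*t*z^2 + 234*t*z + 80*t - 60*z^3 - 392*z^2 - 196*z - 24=t^2*(42*z + 7) + t*(-18*z^2 + 291*z + 49) - 60*z^3 - 430*z^2 - 70*z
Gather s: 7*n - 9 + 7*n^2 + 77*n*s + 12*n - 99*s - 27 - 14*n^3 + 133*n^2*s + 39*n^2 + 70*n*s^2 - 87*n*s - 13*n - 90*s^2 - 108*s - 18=-14*n^3 + 46*n^2 + 6*n + s^2*(70*n - 90) + s*(133*n^2 - 10*n - 207) - 54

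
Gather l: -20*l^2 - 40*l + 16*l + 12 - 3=-20*l^2 - 24*l + 9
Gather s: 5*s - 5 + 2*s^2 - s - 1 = 2*s^2 + 4*s - 6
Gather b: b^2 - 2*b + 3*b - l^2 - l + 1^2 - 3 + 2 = b^2 + b - l^2 - l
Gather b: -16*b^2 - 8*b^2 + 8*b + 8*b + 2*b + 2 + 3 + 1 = -24*b^2 + 18*b + 6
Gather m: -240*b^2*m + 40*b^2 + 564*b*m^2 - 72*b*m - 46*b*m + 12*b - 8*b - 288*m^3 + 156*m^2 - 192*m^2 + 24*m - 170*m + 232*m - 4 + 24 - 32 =40*b^2 + 4*b - 288*m^3 + m^2*(564*b - 36) + m*(-240*b^2 - 118*b + 86) - 12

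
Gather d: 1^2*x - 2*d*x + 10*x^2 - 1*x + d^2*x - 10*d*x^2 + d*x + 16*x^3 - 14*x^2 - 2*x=d^2*x + d*(-10*x^2 - x) + 16*x^3 - 4*x^2 - 2*x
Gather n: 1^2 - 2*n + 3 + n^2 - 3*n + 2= n^2 - 5*n + 6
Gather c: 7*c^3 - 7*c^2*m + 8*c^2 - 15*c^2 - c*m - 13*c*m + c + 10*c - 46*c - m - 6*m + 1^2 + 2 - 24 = 7*c^3 + c^2*(-7*m - 7) + c*(-14*m - 35) - 7*m - 21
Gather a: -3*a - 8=-3*a - 8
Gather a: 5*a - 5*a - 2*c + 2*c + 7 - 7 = 0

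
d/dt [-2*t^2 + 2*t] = 2 - 4*t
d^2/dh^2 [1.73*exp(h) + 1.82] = 1.73*exp(h)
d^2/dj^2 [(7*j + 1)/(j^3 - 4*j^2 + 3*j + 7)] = 2*((7*j + 1)*(3*j^2 - 8*j + 3)^2 + (-21*j^2 + 56*j - (3*j - 4)*(7*j + 1) - 21)*(j^3 - 4*j^2 + 3*j + 7))/(j^3 - 4*j^2 + 3*j + 7)^3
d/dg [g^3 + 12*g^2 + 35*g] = 3*g^2 + 24*g + 35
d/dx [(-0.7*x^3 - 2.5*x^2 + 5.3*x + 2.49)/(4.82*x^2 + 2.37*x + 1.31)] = (-3.374*x^4 - 3.318*x^3 - 34.222*x^2 - 30.5536*x + 1.0417)/(23.2324*x^4 + 22.8468*x^3 + 18.2453*x^2 + 6.2094*x + 1.7161)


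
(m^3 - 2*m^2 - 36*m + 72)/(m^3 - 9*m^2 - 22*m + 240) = (m^2 + 4*m - 12)/(m^2 - 3*m - 40)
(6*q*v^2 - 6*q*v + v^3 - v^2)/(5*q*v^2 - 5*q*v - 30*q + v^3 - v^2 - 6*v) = v*(-6*q*v + 6*q - v^2 + v)/(-5*q*v^2 + 5*q*v + 30*q - v^3 + v^2 + 6*v)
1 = 1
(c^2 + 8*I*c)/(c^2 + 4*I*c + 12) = c*(c + 8*I)/(c^2 + 4*I*c + 12)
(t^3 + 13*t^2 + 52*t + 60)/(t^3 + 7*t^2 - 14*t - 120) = (t + 2)/(t - 4)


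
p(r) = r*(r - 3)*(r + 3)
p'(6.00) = 99.00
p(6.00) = 162.00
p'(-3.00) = 18.00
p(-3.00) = 0.00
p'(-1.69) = -0.43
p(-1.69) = 10.38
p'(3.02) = 18.36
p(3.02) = 0.36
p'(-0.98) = -6.12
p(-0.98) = 7.88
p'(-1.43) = -2.87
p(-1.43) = 9.95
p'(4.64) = 55.59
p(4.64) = 58.14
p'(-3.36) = 24.87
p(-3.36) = -7.69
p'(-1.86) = 1.38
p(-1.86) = 10.31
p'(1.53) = -1.98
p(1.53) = -10.19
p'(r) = r*(r - 3) + r*(r + 3) + (r - 3)*(r + 3) = 3*r^2 - 9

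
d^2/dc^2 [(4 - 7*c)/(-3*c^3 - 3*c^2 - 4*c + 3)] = 2*(189*c^5 - 27*c^4 - 309*c^3 + 126*c^2 - 63*c - 16)/(27*c^9 + 81*c^8 + 189*c^7 + 162*c^6 + 90*c^5 - 153*c^4 - 71*c^3 - 63*c^2 + 108*c - 27)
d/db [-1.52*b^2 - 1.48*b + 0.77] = -3.04*b - 1.48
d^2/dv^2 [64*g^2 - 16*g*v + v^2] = 2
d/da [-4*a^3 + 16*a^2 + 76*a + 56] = -12*a^2 + 32*a + 76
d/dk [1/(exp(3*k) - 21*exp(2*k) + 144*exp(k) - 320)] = 3*(-exp(2*k) + 14*exp(k) - 48)*exp(k)/(exp(3*k) - 21*exp(2*k) + 144*exp(k) - 320)^2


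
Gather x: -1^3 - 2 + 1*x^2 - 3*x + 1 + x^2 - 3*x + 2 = 2*x^2 - 6*x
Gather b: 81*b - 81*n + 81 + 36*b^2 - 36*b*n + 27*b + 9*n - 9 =36*b^2 + b*(108 - 36*n) - 72*n + 72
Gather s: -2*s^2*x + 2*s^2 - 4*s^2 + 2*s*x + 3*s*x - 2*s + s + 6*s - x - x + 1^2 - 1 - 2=s^2*(-2*x - 2) + s*(5*x + 5) - 2*x - 2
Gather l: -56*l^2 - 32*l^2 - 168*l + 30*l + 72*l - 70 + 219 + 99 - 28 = -88*l^2 - 66*l + 220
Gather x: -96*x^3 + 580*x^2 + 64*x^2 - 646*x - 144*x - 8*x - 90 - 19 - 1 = -96*x^3 + 644*x^2 - 798*x - 110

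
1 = 1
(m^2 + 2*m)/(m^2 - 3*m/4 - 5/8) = 8*m*(m + 2)/(8*m^2 - 6*m - 5)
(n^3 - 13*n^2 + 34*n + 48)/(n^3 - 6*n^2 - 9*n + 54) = (n^2 - 7*n - 8)/(n^2 - 9)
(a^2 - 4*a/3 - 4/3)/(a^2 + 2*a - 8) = (a + 2/3)/(a + 4)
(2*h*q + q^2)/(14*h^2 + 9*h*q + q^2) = q/(7*h + q)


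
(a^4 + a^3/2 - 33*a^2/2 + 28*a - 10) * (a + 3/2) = a^5 + 2*a^4 - 63*a^3/4 + 13*a^2/4 + 32*a - 15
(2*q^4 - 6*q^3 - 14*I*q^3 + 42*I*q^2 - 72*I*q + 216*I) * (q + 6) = 2*q^5 + 6*q^4 - 14*I*q^4 - 36*q^3 - 42*I*q^3 + 180*I*q^2 - 216*I*q + 1296*I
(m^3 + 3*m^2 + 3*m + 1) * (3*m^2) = 3*m^5 + 9*m^4 + 9*m^3 + 3*m^2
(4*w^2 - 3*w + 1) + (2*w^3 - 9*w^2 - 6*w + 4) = 2*w^3 - 5*w^2 - 9*w + 5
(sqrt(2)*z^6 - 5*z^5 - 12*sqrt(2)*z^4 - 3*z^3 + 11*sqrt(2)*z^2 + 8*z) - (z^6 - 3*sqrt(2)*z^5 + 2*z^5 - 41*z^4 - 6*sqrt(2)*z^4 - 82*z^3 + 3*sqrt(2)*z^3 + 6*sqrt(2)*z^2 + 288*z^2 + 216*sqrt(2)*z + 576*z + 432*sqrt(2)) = -z^6 + sqrt(2)*z^6 - 7*z^5 + 3*sqrt(2)*z^5 - 6*sqrt(2)*z^4 + 41*z^4 - 3*sqrt(2)*z^3 + 79*z^3 - 288*z^2 + 5*sqrt(2)*z^2 - 568*z - 216*sqrt(2)*z - 432*sqrt(2)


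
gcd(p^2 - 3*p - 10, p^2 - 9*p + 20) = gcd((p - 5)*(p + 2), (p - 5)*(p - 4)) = p - 5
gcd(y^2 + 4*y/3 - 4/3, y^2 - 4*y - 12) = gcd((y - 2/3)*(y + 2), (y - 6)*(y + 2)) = y + 2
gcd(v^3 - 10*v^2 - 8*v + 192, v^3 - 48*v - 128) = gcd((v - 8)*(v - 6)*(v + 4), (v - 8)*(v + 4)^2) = v^2 - 4*v - 32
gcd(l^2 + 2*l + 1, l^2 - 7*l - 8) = l + 1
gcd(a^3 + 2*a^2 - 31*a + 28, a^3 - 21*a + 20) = a^2 - 5*a + 4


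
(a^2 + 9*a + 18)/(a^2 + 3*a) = (a + 6)/a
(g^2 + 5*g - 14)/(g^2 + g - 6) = (g + 7)/(g + 3)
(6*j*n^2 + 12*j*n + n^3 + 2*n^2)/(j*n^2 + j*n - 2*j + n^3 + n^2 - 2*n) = n*(6*j + n)/(j*n - j + n^2 - n)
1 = 1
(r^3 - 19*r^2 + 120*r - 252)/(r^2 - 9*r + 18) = (r^2 - 13*r + 42)/(r - 3)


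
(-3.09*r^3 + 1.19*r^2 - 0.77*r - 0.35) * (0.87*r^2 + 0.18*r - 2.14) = -2.6883*r^5 + 0.4791*r^4 + 6.1569*r^3 - 2.9897*r^2 + 1.5848*r + 0.749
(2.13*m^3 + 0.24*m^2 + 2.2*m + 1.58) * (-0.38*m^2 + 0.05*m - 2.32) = -0.8094*m^5 + 0.0153*m^4 - 5.7656*m^3 - 1.0472*m^2 - 5.025*m - 3.6656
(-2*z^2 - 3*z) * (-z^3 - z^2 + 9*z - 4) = 2*z^5 + 5*z^4 - 15*z^3 - 19*z^2 + 12*z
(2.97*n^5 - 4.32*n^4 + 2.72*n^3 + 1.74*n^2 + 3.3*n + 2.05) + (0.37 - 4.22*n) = 2.97*n^5 - 4.32*n^4 + 2.72*n^3 + 1.74*n^2 - 0.92*n + 2.42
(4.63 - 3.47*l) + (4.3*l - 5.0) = 0.83*l - 0.37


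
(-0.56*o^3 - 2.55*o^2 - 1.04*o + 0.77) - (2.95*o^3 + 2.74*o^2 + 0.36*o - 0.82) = -3.51*o^3 - 5.29*o^2 - 1.4*o + 1.59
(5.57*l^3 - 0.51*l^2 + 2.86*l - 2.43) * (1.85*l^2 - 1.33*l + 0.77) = 10.3045*l^5 - 8.3516*l^4 + 10.2582*l^3 - 8.692*l^2 + 5.4341*l - 1.8711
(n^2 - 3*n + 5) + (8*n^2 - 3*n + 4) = 9*n^2 - 6*n + 9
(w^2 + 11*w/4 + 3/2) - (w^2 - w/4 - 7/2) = 3*w + 5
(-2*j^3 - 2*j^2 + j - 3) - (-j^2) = -2*j^3 - j^2 + j - 3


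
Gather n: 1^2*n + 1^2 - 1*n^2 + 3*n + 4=-n^2 + 4*n + 5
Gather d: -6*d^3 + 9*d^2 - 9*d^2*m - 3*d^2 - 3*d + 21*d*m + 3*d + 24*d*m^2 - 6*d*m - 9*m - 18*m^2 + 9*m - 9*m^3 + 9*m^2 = -6*d^3 + d^2*(6 - 9*m) + d*(24*m^2 + 15*m) - 9*m^3 - 9*m^2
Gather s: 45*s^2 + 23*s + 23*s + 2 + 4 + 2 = 45*s^2 + 46*s + 8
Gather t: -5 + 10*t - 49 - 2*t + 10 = 8*t - 44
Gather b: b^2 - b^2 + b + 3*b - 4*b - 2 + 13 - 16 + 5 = 0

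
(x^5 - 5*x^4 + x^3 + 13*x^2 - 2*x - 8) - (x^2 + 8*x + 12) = x^5 - 5*x^4 + x^3 + 12*x^2 - 10*x - 20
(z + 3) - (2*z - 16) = 19 - z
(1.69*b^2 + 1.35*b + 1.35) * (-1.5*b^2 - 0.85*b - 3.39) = -2.535*b^4 - 3.4615*b^3 - 8.9016*b^2 - 5.724*b - 4.5765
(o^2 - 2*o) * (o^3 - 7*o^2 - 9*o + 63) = o^5 - 9*o^4 + 5*o^3 + 81*o^2 - 126*o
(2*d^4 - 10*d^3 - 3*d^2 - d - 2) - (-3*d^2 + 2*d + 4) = 2*d^4 - 10*d^3 - 3*d - 6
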